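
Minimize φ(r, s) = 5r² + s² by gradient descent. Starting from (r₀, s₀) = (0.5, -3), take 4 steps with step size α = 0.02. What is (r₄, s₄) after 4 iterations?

(0.2048, -2.54803968)

∇φ = (10r, 2s)
Step 1: at (0.5, -3), ∇φ = (5, -6) → (0.5, -3) − 0.02·(5, -6) = (0.4, -2.88)
Step 2: at (0.4, -2.88), ∇φ = (4, -5.76) → (0.4, -2.88) − 0.02·(4, -5.76) = (0.32, -2.7648)
Step 3: at (0.32, -2.7648), ∇φ = (3.2, -5.5296) → (0.32, -2.7648) − 0.02·(3.2, -5.5296) = (0.256, -2.654208)
Step 4: at (0.256, -2.654208), ∇φ = (2.56, -5.308416) → (0.256, -2.654208) − 0.02·(2.56, -5.308416) = (0.2048, -2.54803968)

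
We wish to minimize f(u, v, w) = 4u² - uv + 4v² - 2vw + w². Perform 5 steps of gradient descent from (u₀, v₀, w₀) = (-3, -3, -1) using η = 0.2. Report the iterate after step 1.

∇f = (8u - v, -u + 8v - 2w, -2v + 2w)
(u₁, v₁, w₁) = (-3, -3, -1) − 0.2·(-21, -19, 4) = (1.2, 0.8, -1.8)

(1.2, 0.8, -1.8)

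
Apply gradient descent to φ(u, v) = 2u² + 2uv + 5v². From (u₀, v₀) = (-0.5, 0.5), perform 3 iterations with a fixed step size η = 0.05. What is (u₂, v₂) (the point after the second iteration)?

(-0.39, 0.195)

∇φ = (4u + 2v, 2u + 10v)
(u₁, v₁) = (-0.5, 0.5) − 0.05·(-1, 4) = (-0.45, 0.3)
(u₂, v₂) = (-0.45, 0.3) − 0.05·(-1.2, 2.1) = (-0.39, 0.195)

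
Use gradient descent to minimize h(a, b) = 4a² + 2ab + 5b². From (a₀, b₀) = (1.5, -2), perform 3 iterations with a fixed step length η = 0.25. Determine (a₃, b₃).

∇h = (8a + 2b, 2a + 10b)
(a₁, b₁) = (1.5, -2) − 0.25·(8, -17) = (-0.5, 2.25)
(a₂, b₂) = (-0.5, 2.25) − 0.25·(0.5, 21.5) = (-0.625, -3.125)
(a₃, b₃) = (-0.625, -3.125) − 0.25·(-11.25, -32.5) = (2.1875, 5)

(2.1875, 5)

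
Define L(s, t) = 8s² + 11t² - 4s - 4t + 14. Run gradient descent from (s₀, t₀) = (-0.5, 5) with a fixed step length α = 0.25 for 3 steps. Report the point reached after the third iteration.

∇L = (16s - 4, 22t - 4)
(s₁, t₁) = (-0.5, 5) − 0.25·(-12, 106) = (2.5, -21.5)
(s₂, t₂) = (2.5, -21.5) − 0.25·(36, -477) = (-6.5, 97.75)
(s₃, t₃) = (-6.5, 97.75) − 0.25·(-108, 2146.5) = (20.5, -438.875)

(20.5, -438.875)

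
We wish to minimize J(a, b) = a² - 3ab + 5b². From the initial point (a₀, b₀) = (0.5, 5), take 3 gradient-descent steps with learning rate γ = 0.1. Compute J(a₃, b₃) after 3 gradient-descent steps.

1.12278475

∇J = (2a - 3b, -3a + 10b)
(a₁, b₁) = (0.5, 5) − 0.1·(-14, 48.5) = (1.9, 0.15)
(a₂, b₂) = (1.9, 0.15) − 0.1·(3.35, -4.2) = (1.565, 0.57)
(a₃, b₃) = (1.565, 0.57) − 0.1·(1.42, 1.005) = (1.423, 0.4695)
J(1.423, 0.4695) = 1.12278475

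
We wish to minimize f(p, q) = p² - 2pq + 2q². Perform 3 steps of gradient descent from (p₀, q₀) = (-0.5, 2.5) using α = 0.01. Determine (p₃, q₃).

∇f = (2p - 2q, -2p + 4q)
Step 1: at (-0.5, 2.5), ∇f = (-6, 11) → (-0.5, 2.5) − 0.01·(-6, 11) = (-0.44, 2.39)
Step 2: at (-0.44, 2.39), ∇f = (-5.66, 10.44) → (-0.44, 2.39) − 0.01·(-5.66, 10.44) = (-0.3834, 2.2856)
Step 3: at (-0.3834, 2.2856), ∇f = (-5.338, 9.9092) → (-0.3834, 2.2856) − 0.01·(-5.338, 9.9092) = (-0.33002, 2.186508)

(-0.33002, 2.186508)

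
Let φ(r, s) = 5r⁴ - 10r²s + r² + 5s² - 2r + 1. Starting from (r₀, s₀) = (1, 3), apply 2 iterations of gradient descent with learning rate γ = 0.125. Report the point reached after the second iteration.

∇φ = (20r³ - 20rs + 2r - 2, -10r² + 10s)
(r₁, s₁) = (1, 3) − 0.125·(-40, 20) = (6, 0.5)
(r₂, s₂) = (6, 0.5) − 0.125·(4270, -355) = (-527.75, 44.875)

(-527.75, 44.875)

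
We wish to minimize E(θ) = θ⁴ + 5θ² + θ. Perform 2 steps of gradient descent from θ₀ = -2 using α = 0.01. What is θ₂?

-1.21868204

E′(θ) = 4θ³ + 10θ + 1
θ₁ = -2 − 0.01·(-51) = -1.49
θ₂ = -1.49 − 0.01·(-27.131796) = -1.21868204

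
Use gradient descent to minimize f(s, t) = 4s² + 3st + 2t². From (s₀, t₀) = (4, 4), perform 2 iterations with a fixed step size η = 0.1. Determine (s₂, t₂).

(-0.44, 0.84)

∇f = (8s + 3t, 3s + 4t)
Step 1: at (4, 4), ∇f = (44, 28) → (4, 4) − 0.1·(44, 28) = (-0.4, 1.2)
Step 2: at (-0.4, 1.2), ∇f = (0.4, 3.6) → (-0.4, 1.2) − 0.1·(0.4, 3.6) = (-0.44, 0.84)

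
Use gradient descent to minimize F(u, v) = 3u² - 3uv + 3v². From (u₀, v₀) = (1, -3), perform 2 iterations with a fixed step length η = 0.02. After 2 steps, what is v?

∇F = (6u - 3v, -3u + 6v)
Step 1: at (1, -3), ∇F = (15, -21) → (1, -3) − 0.02·(15, -21) = (0.7, -2.58)
Step 2: at (0.7, -2.58), ∇F = (11.94, -17.58) → (0.7, -2.58) − 0.02·(11.94, -17.58) = (0.4612, -2.2284)
v = -2.2284

-2.2284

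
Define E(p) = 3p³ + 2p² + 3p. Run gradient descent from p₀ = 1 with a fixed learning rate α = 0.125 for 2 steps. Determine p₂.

E′(p) = 9p² + 4p + 3
Step 1: E′(1) = 16; p₁ = 1 − 0.125·16 = -1
Step 2: E′(-1) = 8; p₂ = -1 − 0.125·8 = -2

-2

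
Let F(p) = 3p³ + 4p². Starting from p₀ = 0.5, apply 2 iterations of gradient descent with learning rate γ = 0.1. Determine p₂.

-0.0390625

F′(p) = 9p² + 8p
Step 1: F′(0.5) = 6.25; p₁ = 0.5 − 0.1·6.25 = -0.125
Step 2: F′(-0.125) = -0.859375; p₂ = -0.125 − 0.1·(-0.859375) = -0.0390625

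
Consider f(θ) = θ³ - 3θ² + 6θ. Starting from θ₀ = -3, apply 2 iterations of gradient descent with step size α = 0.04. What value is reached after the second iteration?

-9.537792

f′(θ) = 3θ² - 6θ + 6
θ₁ = -3 − 0.04·51 = -5.04
θ₂ = -5.04 − 0.04·112.4448 = -9.537792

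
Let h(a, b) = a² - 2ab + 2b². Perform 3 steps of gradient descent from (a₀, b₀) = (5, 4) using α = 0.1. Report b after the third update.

∇h = (2a - 2b, -2a + 4b)
(a₁, b₁) = (5, 4) − 0.1·(2, 6) = (4.8, 3.4)
(a₂, b₂) = (4.8, 3.4) − 0.1·(2.8, 4) = (4.52, 3)
(a₃, b₃) = (4.52, 3) − 0.1·(3.04, 2.96) = (4.216, 2.704)
b = 2.704

2.704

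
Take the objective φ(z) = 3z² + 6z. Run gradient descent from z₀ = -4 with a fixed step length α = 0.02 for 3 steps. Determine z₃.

φ′(z) = 6z + 6
z₁ = -4 − 0.02·(-18) = -3.64
z₂ = -3.64 − 0.02·(-15.84) = -3.3232
z₃ = -3.3232 − 0.02·(-13.9392) = -3.044416

-3.044416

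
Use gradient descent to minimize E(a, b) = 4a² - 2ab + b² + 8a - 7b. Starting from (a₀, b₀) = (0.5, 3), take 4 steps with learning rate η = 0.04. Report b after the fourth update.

3.19822592

∇E = (8a - 2b + 8, -2a + 2b - 7)
Step 1: at (0.5, 3), ∇E = (6, -2) → (0.5, 3) − 0.04·(6, -2) = (0.26, 3.08)
Step 2: at (0.26, 3.08), ∇E = (3.92, -1.36) → (0.26, 3.08) − 0.04·(3.92, -1.36) = (0.1032, 3.1344)
Step 3: at (0.1032, 3.1344), ∇E = (2.5568, -0.9376) → (0.1032, 3.1344) − 0.04·(2.5568, -0.9376) = (0.000928, 3.171904)
Step 4: at (0.000928, 3.171904), ∇E = (1.663616, -0.658048) → (0.000928, 3.171904) − 0.04·(1.663616, -0.658048) = (-0.06561664, 3.19822592)
b = 3.19822592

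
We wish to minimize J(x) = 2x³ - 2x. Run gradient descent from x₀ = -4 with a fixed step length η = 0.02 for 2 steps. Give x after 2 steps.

J′(x) = 6x² - 2
x₁ = -4 − 0.02·94 = -5.88
x₂ = -5.88 − 0.02·205.4464 = -9.988928

-9.988928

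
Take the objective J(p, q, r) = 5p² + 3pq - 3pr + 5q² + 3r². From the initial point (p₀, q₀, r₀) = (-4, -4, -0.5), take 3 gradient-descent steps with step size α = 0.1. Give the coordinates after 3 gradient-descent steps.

(0.021, 0.234, -0.332)

∇J = (10p + 3q - 3r, 3p + 10q, -3p + 6r)
Step 1: at (-4, -4, -0.5), ∇J = (-50.5, -52, 9) → (-4, -4, -0.5) − 0.1·(-50.5, -52, 9) = (1.05, 1.2, -1.4)
Step 2: at (1.05, 1.2, -1.4), ∇J = (18.3, 15.15, -11.55) → (1.05, 1.2, -1.4) − 0.1·(18.3, 15.15, -11.55) = (-0.78, -0.315, -0.245)
Step 3: at (-0.78, -0.315, -0.245), ∇J = (-8.01, -5.49, 0.87) → (-0.78, -0.315, -0.245) − 0.1·(-8.01, -5.49, 0.87) = (0.021, 0.234, -0.332)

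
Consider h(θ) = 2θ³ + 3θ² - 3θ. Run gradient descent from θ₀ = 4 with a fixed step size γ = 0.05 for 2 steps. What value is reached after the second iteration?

-2.17175

h′(θ) = 6θ² + 6θ - 3
Step 1: h′(4) = 117; θ₁ = 4 − 0.05·117 = -1.85
Step 2: h′(-1.85) = 6.435; θ₂ = -1.85 − 0.05·6.435 = -2.17175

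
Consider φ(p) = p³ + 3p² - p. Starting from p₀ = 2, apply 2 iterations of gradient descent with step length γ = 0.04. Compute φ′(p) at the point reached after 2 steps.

4.883788316672

φ′(p) = 3p² + 6p - 1
Step 1: φ′(2) = 23; p₁ = 2 − 0.04·23 = 1.08
Step 2: φ′(1.08) = 8.9792; p₂ = 1.08 − 0.04·8.9792 = 0.720832
φ′(p) at (0.720832) = 4.883788316672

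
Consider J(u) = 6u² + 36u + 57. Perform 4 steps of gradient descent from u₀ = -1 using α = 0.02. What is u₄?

J′(u) = 12u + 36
Step 1: J′(-1) = 24; u₁ = -1 − 0.02·24 = -1.48
Step 2: J′(-1.48) = 18.24; u₂ = -1.48 − 0.02·18.24 = -1.8448
Step 3: J′(-1.8448) = 13.8624; u₃ = -1.8448 − 0.02·13.8624 = -2.122048
Step 4: J′(-2.122048) = 10.535424; u₄ = -2.122048 − 0.02·10.535424 = -2.33275648

-2.33275648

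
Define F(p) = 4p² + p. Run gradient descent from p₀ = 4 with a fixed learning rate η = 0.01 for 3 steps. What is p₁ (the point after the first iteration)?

F′(p) = 8p + 1
p₁ = 4 − 0.01·33 = 3.67

3.67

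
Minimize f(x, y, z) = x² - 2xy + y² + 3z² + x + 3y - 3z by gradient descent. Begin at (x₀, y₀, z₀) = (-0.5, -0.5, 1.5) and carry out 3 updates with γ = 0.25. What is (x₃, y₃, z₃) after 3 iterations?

∇f = (2x - 2y + 1, -2x + 2y + 3, 6z - 3)
Step 1: at (-0.5, -0.5, 1.5), ∇f = (1, 3, 6) → (-0.5, -0.5, 1.5) − 0.25·(1, 3, 6) = (-0.75, -1.25, 0)
Step 2: at (-0.75, -1.25, 0), ∇f = (2, 2, -3) → (-0.75, -1.25, 0) − 0.25·(2, 2, -3) = (-1.25, -1.75, 0.75)
Step 3: at (-1.25, -1.75, 0.75), ∇f = (2, 2, 1.5) → (-1.25, -1.75, 0.75) − 0.25·(2, 2, 1.5) = (-1.75, -2.25, 0.375)

(-1.75, -2.25, 0.375)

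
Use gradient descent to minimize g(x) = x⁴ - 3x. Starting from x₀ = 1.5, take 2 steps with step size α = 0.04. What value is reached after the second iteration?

0.99844608

g′(x) = 4x³ - 3
x₁ = 1.5 − 0.04·10.5 = 1.08
x₂ = 1.08 − 0.04·2.038848 = 0.99844608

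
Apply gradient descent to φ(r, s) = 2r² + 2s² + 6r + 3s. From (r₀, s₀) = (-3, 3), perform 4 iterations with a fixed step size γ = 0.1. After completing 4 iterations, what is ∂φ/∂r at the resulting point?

∇φ = (4r + 6, 4s + 3)
Step 1: at (-3, 3), ∇φ = (-6, 15) → (-3, 3) − 0.1·(-6, 15) = (-2.4, 1.5)
Step 2: at (-2.4, 1.5), ∇φ = (-3.6, 9) → (-2.4, 1.5) − 0.1·(-3.6, 9) = (-2.04, 0.6)
Step 3: at (-2.04, 0.6), ∇φ = (-2.16, 5.4) → (-2.04, 0.6) − 0.1·(-2.16, 5.4) = (-1.824, 0.06)
Step 4: at (-1.824, 0.06), ∇φ = (-1.296, 3.24) → (-1.824, 0.06) − 0.1·(-1.296, 3.24) = (-1.6944, -0.264)
∂φ/∂r at (-1.6944, -0.264) = -0.7776

-0.7776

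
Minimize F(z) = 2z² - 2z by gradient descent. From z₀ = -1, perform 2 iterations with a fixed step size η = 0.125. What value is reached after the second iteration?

0.125

F′(z) = 4z - 2
z₁ = -1 − 0.125·(-6) = -0.25
z₂ = -0.25 − 0.125·(-3) = 0.125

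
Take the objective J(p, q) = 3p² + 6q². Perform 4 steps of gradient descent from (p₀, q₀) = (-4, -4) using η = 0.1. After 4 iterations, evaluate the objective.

0.03170304

∇J = (6p, 12q)
(p₁, q₁) = (-4, -4) − 0.1·(-24, -48) = (-1.6, 0.8)
(p₂, q₂) = (-1.6, 0.8) − 0.1·(-9.6, 9.6) = (-0.64, -0.16)
(p₃, q₃) = (-0.64, -0.16) − 0.1·(-3.84, -1.92) = (-0.256, 0.032)
(p₄, q₄) = (-0.256, 0.032) − 0.1·(-1.536, 0.384) = (-0.1024, -0.0064)
J(-0.1024, -0.0064) = 0.03170304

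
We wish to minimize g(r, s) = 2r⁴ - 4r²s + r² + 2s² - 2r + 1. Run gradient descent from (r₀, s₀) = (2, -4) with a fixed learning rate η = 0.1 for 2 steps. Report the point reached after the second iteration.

(1063.24, 47.92)

∇g = (8r³ - 8rs + 2r - 2, -4r² + 4s)
(r₁, s₁) = (2, -4) − 0.1·(130, -32) = (-11, -0.8)
(r₂, s₂) = (-11, -0.8) − 0.1·(-10742.4, -487.2) = (1063.24, 47.92)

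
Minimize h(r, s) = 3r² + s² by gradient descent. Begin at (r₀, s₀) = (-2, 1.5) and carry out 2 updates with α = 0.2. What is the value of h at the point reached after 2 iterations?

0.3108

∇h = (6r, 2s)
Step 1: at (-2, 1.5), ∇h = (-12, 3) → (-2, 1.5) − 0.2·(-12, 3) = (0.4, 0.9)
Step 2: at (0.4, 0.9), ∇h = (2.4, 1.8) → (0.4, 0.9) − 0.2·(2.4, 1.8) = (-0.08, 0.54)
h(-0.08, 0.54) = 0.3108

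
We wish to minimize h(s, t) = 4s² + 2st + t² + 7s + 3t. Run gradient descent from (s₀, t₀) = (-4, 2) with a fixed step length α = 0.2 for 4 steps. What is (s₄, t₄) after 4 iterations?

∇h = (8s + 2t + 7, 2s + 2t + 3)
Step 1: at (-4, 2), ∇h = (-21, -1) → (-4, 2) − 0.2·(-21, -1) = (0.2, 2.2)
Step 2: at (0.2, 2.2), ∇h = (13, 7.8) → (0.2, 2.2) − 0.2·(13, 7.8) = (-2.4, 0.64)
Step 3: at (-2.4, 0.64), ∇h = (-10.92, -0.52) → (-2.4, 0.64) − 0.2·(-10.92, -0.52) = (-0.216, 0.744)
Step 4: at (-0.216, 0.744), ∇h = (6.76, 4.056) → (-0.216, 0.744) − 0.2·(6.76, 4.056) = (-1.568, -0.0672)

(-1.568, -0.0672)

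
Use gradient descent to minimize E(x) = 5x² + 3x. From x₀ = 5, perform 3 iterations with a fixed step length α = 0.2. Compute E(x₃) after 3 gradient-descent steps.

140

E′(x) = 10x + 3
x₁ = 5 − 0.2·53 = -5.6
x₂ = -5.6 − 0.2·(-53) = 5
x₃ = 5 − 0.2·53 = -5.6
E(-5.6) = 140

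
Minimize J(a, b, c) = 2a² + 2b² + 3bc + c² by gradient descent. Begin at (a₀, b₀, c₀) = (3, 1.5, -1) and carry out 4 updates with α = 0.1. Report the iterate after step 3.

∇J = (4a, 4b + 3c, 3b + 2c)
Step 1: at (3, 1.5, -1), ∇J = (12, 3, 2.5) → (3, 1.5, -1) − 0.1·(12, 3, 2.5) = (1.8, 1.2, -1.25)
Step 2: at (1.8, 1.2, -1.25), ∇J = (7.2, 1.05, 1.1) → (1.8, 1.2, -1.25) − 0.1·(7.2, 1.05, 1.1) = (1.08, 1.095, -1.36)
Step 3: at (1.08, 1.095, -1.36), ∇J = (4.32, 0.3, 0.565) → (1.08, 1.095, -1.36) − 0.1·(4.32, 0.3, 0.565) = (0.648, 1.065, -1.4165)

(0.648, 1.065, -1.4165)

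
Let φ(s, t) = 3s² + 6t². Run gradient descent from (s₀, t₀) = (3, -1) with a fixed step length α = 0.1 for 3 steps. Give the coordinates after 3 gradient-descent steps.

(0.192, 0.008)

∇φ = (6s, 12t)
(s₁, t₁) = (3, -1) − 0.1·(18, -12) = (1.2, 0.2)
(s₂, t₂) = (1.2, 0.2) − 0.1·(7.2, 2.4) = (0.48, -0.04)
(s₃, t₃) = (0.48, -0.04) − 0.1·(2.88, -0.48) = (0.192, 0.008)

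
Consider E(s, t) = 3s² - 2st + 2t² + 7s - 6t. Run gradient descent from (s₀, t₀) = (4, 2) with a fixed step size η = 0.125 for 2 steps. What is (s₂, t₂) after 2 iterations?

∇E = (6s - 2t + 7, -2s + 4t - 6)
Step 1: at (4, 2), ∇E = (27, -6) → (4, 2) − 0.125·(27, -6) = (0.625, 2.75)
Step 2: at (0.625, 2.75), ∇E = (5.25, 3.75) → (0.625, 2.75) − 0.125·(5.25, 3.75) = (-0.03125, 2.28125)

(-0.03125, 2.28125)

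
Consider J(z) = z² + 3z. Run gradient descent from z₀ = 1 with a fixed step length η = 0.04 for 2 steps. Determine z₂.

0.616

J′(z) = 2z + 3
Step 1: J′(1) = 5; z₁ = 1 − 0.04·5 = 0.8
Step 2: J′(0.8) = 4.6; z₂ = 0.8 − 0.04·4.6 = 0.616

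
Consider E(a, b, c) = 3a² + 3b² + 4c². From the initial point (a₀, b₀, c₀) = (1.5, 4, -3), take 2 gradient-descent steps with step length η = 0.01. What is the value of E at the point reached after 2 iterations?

68.53615212

∇E = (6a, 6b, 8c)
Step 1: at (1.5, 4, -3), ∇E = (9, 24, -24) → (1.5, 4, -3) − 0.01·(9, 24, -24) = (1.41, 3.76, -2.76)
Step 2: at (1.41, 3.76, -2.76), ∇E = (8.46, 22.56, -22.08) → (1.41, 3.76, -2.76) − 0.01·(8.46, 22.56, -22.08) = (1.3254, 3.5344, -2.5392)
E(1.3254, 3.5344, -2.5392) = 68.53615212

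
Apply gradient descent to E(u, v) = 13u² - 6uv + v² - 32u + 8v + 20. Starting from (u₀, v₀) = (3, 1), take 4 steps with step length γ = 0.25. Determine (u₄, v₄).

(1701, -401)

∇E = (26u - 6v - 32, -6u + 2v + 8)
Step 1: at (3, 1), ∇E = (40, -8) → (3, 1) − 0.25·(40, -8) = (-7, 3)
Step 2: at (-7, 3), ∇E = (-232, 56) → (-7, 3) − 0.25·(-232, 56) = (51, -11)
Step 3: at (51, -11), ∇E = (1360, -320) → (51, -11) − 0.25·(1360, -320) = (-289, 69)
Step 4: at (-289, 69), ∇E = (-7960, 1880) → (-289, 69) − 0.25·(-7960, 1880) = (1701, -401)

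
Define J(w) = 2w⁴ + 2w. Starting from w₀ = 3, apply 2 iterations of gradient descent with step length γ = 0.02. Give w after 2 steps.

-0.99752704

J′(w) = 8w³ + 2
Step 1: J′(3) = 218; w₁ = 3 − 0.02·218 = -1.36
Step 2: J′(-1.36) = -18.123648; w₂ = -1.36 − 0.02·(-18.123648) = -0.99752704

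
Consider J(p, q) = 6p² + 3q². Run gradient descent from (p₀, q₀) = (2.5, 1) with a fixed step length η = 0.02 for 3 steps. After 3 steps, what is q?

0.681472

∇J = (12p, 6q)
(p₁, q₁) = (2.5, 1) − 0.02·(30, 6) = (1.9, 0.88)
(p₂, q₂) = (1.9, 0.88) − 0.02·(22.8, 5.28) = (1.444, 0.7744)
(p₃, q₃) = (1.444, 0.7744) − 0.02·(17.328, 4.6464) = (1.09744, 0.681472)
q = 0.681472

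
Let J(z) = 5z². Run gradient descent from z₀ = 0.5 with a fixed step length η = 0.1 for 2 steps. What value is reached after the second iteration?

0

J′(z) = 10z
Step 1: J′(0.5) = 5; z₁ = 0.5 − 0.1·5 = 0
Step 2: J′(0) = 0; z₂ = 0 − 0.1·0 = 0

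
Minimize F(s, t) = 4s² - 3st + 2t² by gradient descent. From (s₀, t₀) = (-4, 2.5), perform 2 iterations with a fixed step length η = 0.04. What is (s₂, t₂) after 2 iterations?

(-1.4512, 1.0704)

∇F = (8s - 3t, -3s + 4t)
Step 1: at (-4, 2.5), ∇F = (-39.5, 22) → (-4, 2.5) − 0.04·(-39.5, 22) = (-2.42, 1.62)
Step 2: at (-2.42, 1.62), ∇F = (-24.22, 13.74) → (-2.42, 1.62) − 0.04·(-24.22, 13.74) = (-1.4512, 1.0704)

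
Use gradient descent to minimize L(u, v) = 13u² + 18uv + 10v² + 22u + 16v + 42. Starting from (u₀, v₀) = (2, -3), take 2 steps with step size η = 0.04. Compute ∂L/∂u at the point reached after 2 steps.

∇L = (26u + 18v + 22, 18u + 20v + 16)
(u₁, v₁) = (2, -3) − 0.04·(20, -8) = (1.2, -2.68)
(u₂, v₂) = (1.2, -2.68) − 0.04·(4.96, -16) = (1.0016, -2.04)
∂L/∂u at (1.0016, -2.04) = 11.3216

11.3216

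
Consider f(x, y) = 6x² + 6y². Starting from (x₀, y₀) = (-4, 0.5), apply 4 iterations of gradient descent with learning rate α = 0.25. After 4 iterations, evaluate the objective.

∇f = (12x, 12y)
Step 1: at (-4, 0.5), ∇f = (-48, 6) → (-4, 0.5) − 0.25·(-48, 6) = (8, -1)
Step 2: at (8, -1), ∇f = (96, -12) → (8, -1) − 0.25·(96, -12) = (-16, 2)
Step 3: at (-16, 2), ∇f = (-192, 24) → (-16, 2) − 0.25·(-192, 24) = (32, -4)
Step 4: at (32, -4), ∇f = (384, -48) → (32, -4) − 0.25·(384, -48) = (-64, 8)
f(-64, 8) = 24960

24960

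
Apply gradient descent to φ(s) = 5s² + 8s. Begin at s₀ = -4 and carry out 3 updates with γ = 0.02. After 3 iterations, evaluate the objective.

10.2217728

φ′(s) = 10s + 8
s₁ = -4 − 0.02·(-32) = -3.36
s₂ = -3.36 − 0.02·(-25.6) = -2.848
s₃ = -2.848 − 0.02·(-20.48) = -2.4384
φ(-2.4384) = 10.2217728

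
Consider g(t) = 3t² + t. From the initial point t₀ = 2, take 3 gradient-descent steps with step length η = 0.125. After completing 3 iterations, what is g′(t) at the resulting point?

g′(t) = 6t + 1
t₁ = 2 − 0.125·13 = 0.375
t₂ = 0.375 − 0.125·3.25 = -0.03125
t₃ = -0.03125 − 0.125·0.8125 = -0.1328125
g′(t) at (-0.1328125) = 0.203125

0.203125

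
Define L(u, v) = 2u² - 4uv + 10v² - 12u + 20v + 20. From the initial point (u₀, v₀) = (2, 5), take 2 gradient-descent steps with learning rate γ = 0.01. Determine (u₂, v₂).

∇L = (4u - 4v - 12, -4u + 20v + 20)
Step 1: at (2, 5), ∇L = (-24, 112) → (2, 5) − 0.01·(-24, 112) = (2.24, 3.88)
Step 2: at (2.24, 3.88), ∇L = (-18.56, 88.64) → (2.24, 3.88) − 0.01·(-18.56, 88.64) = (2.4256, 2.9936)

(2.4256, 2.9936)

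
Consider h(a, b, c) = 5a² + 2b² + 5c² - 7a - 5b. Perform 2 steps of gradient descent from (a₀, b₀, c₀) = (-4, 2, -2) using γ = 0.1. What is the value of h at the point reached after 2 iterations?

∇h = (10a - 7, 4b - 5, 10c)
(a₁, b₁, c₁) = (-4, 2, -2) − 0.1·(-47, 3, -20) = (0.7, 1.7, 0)
(a₂, b₂, c₂) = (0.7, 1.7, 0) − 0.1·(0, 1.8, 0) = (0.7, 1.52, 0)
h(0.7, 1.52, 0) = -5.4292

-5.4292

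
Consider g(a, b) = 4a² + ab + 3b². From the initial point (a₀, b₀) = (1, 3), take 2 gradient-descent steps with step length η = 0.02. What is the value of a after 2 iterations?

∇g = (8a + b, a + 6b)
Step 1: at (1, 3), ∇g = (11, 19) → (1, 3) − 0.02·(11, 19) = (0.78, 2.62)
Step 2: at (0.78, 2.62), ∇g = (8.86, 16.5) → (0.78, 2.62) − 0.02·(8.86, 16.5) = (0.6028, 2.29)
a = 0.6028

0.6028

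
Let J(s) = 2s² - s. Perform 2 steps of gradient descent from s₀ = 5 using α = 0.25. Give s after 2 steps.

J′(s) = 4s - 1
s₁ = 5 − 0.25·19 = 0.25
s₂ = 0.25 − 0.25·0 = 0.25

0.25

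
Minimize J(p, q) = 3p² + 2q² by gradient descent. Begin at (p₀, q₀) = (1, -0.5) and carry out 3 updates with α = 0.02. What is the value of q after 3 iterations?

-0.389344

∇J = (6p, 4q)
(p₁, q₁) = (1, -0.5) − 0.02·(6, -2) = (0.88, -0.46)
(p₂, q₂) = (0.88, -0.46) − 0.02·(5.28, -1.84) = (0.7744, -0.4232)
(p₃, q₃) = (0.7744, -0.4232) − 0.02·(4.6464, -1.6928) = (0.681472, -0.389344)
q = -0.389344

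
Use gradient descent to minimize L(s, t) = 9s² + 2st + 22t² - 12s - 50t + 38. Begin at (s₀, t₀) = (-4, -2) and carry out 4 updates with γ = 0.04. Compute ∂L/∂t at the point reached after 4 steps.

-52.26947072

∇L = (18s + 2t - 12, 2s + 44t - 50)
Step 1: at (-4, -2), ∇L = (-88, -146) → (-4, -2) − 0.04·(-88, -146) = (-0.48, 3.84)
Step 2: at (-0.48, 3.84), ∇L = (-12.96, 118) → (-0.48, 3.84) − 0.04·(-12.96, 118) = (0.0384, -0.88)
Step 3: at (0.0384, -0.88), ∇L = (-13.0688, -88.6432) → (0.0384, -0.88) − 0.04·(-13.0688, -88.6432) = (0.561152, 2.665728)
Step 4: at (0.561152, 2.665728), ∇L = (3.432192, 68.414336) → (0.561152, 2.665728) − 0.04·(3.432192, 68.414336) = (0.42386432, -0.07084544)
∂L/∂t at (0.42386432, -0.07084544) = -52.26947072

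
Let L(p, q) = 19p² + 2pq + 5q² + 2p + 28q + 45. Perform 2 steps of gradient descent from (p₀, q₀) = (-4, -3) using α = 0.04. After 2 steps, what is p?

-1.0368

∇L = (38p + 2q + 2, 2p + 10q + 28)
Step 1: at (-4, -3), ∇L = (-156, -10) → (-4, -3) − 0.04·(-156, -10) = (2.24, -2.6)
Step 2: at (2.24, -2.6), ∇L = (81.92, 6.48) → (2.24, -2.6) − 0.04·(81.92, 6.48) = (-1.0368, -2.8592)
p = -1.0368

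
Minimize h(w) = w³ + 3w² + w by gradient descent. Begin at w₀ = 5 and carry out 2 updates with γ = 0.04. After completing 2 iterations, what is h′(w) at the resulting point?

4.467608952832

h′(w) = 3w² + 6w + 1
Step 1: h′(5) = 106; w₁ = 5 − 0.04·106 = 0.76
Step 2: h′(0.76) = 7.2928; w₂ = 0.76 − 0.04·7.2928 = 0.468288
h′(w) at (0.468288) = 4.467608952832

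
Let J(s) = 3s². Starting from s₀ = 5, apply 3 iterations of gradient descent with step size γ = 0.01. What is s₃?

J′(s) = 6s
s₁ = 5 − 0.01·30 = 4.7
s₂ = 4.7 − 0.01·28.2 = 4.418
s₃ = 4.418 − 0.01·26.508 = 4.15292

4.15292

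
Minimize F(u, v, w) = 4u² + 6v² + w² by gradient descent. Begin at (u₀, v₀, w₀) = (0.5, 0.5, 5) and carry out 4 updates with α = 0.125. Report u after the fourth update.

0

∇F = (8u, 12v, 2w)
(u₁, v₁, w₁) = (0.5, 0.5, 5) − 0.125·(4, 6, 10) = (0, -0.25, 3.75)
(u₂, v₂, w₂) = (0, -0.25, 3.75) − 0.125·(0, -3, 7.5) = (0, 0.125, 2.8125)
(u₃, v₃, w₃) = (0, 0.125, 2.8125) − 0.125·(0, 1.5, 5.625) = (0, -0.0625, 2.109375)
(u₄, v₄, w₄) = (0, -0.0625, 2.109375) − 0.125·(0, -0.75, 4.21875) = (0, 0.03125, 1.58203125)
u = 0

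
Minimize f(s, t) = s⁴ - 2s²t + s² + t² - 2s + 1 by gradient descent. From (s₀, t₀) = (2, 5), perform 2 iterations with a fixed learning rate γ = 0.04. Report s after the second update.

∇f = (4s³ - 4st + 2s - 2, -2s² + 2t)
Step 1: at (2, 5), ∇f = (-6, 2) → (2, 5) − 0.04·(-6, 2) = (2.24, 4.92)
Step 2: at (2.24, 4.92), ∇f = (3.354496, -0.1952) → (2.24, 4.92) − 0.04·(3.354496, -0.1952) = (2.10582016, 4.927808)
s = 2.10582016

2.10582016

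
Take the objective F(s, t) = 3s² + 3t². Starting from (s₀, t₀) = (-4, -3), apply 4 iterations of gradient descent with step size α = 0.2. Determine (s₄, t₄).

∇F = (6s, 6t)
(s₁, t₁) = (-4, -3) − 0.2·(-24, -18) = (0.8, 0.6)
(s₂, t₂) = (0.8, 0.6) − 0.2·(4.8, 3.6) = (-0.16, -0.12)
(s₃, t₃) = (-0.16, -0.12) − 0.2·(-0.96, -0.72) = (0.032, 0.024)
(s₄, t₄) = (0.032, 0.024) − 0.2·(0.192, 0.144) = (-0.0064, -0.0048)

(-0.0064, -0.0048)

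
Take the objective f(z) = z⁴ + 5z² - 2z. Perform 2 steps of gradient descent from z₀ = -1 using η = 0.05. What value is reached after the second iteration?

f′(z) = 4z³ + 10z - 2
z₁ = -1 − 0.05·(-16) = -0.2
z₂ = -0.2 − 0.05·(-4.032) = 0.0016

0.0016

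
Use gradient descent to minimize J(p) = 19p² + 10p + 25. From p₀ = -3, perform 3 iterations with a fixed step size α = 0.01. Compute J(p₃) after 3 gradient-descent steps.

J′(p) = 38p + 10
p₁ = -3 − 0.01·(-104) = -1.96
p₂ = -1.96 − 0.01·(-64.48) = -1.3152
p₃ = -1.3152 − 0.01·(-39.9776) = -0.915424
J(-0.915424) = 31.767780895744

31.767780895744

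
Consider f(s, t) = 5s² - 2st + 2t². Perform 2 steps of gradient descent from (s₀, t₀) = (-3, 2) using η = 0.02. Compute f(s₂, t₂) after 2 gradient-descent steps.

∇f = (10s - 2t, -2s + 4t)
Step 1: at (-3, 2), ∇f = (-34, 14) → (-3, 2) − 0.02·(-34, 14) = (-2.32, 1.72)
Step 2: at (-2.32, 1.72), ∇f = (-26.64, 11.52) → (-2.32, 1.72) − 0.02·(-26.64, 11.52) = (-1.7872, 1.4896)
f(-1.7872, 1.4896) = 25.73266176

25.73266176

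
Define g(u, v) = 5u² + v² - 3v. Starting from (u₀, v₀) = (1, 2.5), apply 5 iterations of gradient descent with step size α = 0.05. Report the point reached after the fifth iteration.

∇g = (10u, 2v - 3)
Step 1: at (1, 2.5), ∇g = (10, 2) → (1, 2.5) − 0.05·(10, 2) = (0.5, 2.4)
Step 2: at (0.5, 2.4), ∇g = (5, 1.8) → (0.5, 2.4) − 0.05·(5, 1.8) = (0.25, 2.31)
Step 3: at (0.25, 2.31), ∇g = (2.5, 1.62) → (0.25, 2.31) − 0.05·(2.5, 1.62) = (0.125, 2.229)
Step 4: at (0.125, 2.229), ∇g = (1.25, 1.458) → (0.125, 2.229) − 0.05·(1.25, 1.458) = (0.0625, 2.1561)
Step 5: at (0.0625, 2.1561), ∇g = (0.625, 1.3122) → (0.0625, 2.1561) − 0.05·(0.625, 1.3122) = (0.03125, 2.09049)

(0.03125, 2.09049)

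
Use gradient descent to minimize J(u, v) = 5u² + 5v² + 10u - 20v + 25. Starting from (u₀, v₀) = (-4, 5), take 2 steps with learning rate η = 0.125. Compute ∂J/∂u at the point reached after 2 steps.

-1.875

∇J = (10u + 10, 10v - 20)
Step 1: at (-4, 5), ∇J = (-30, 30) → (-4, 5) − 0.125·(-30, 30) = (-0.25, 1.25)
Step 2: at (-0.25, 1.25), ∇J = (7.5, -7.5) → (-0.25, 1.25) − 0.125·(7.5, -7.5) = (-1.1875, 2.1875)
∂J/∂u at (-1.1875, 2.1875) = -1.875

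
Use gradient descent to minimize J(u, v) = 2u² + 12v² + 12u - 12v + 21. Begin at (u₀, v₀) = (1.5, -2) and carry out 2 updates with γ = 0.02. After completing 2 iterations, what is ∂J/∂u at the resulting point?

∇J = (4u + 12, 24v - 12)
(u₁, v₁) = (1.5, -2) − 0.02·(18, -60) = (1.14, -0.8)
(u₂, v₂) = (1.14, -0.8) − 0.02·(16.56, -31.2) = (0.8088, -0.176)
∂J/∂u at (0.8088, -0.176) = 15.2352

15.2352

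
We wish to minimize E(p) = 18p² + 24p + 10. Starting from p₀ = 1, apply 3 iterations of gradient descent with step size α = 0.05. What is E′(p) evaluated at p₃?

E′(p) = 36p + 24
p₁ = 1 − 0.05·60 = -2
p₂ = -2 − 0.05·(-48) = 0.4
p₃ = 0.4 − 0.05·38.4 = -1.52
E′(p) at (-1.52) = -30.72

-30.72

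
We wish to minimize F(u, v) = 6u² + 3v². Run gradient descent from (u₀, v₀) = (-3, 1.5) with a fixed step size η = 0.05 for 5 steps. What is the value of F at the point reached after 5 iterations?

∇F = (12u, 6v)
Step 1: at (-3, 1.5), ∇F = (-36, 9) → (-3, 1.5) − 0.05·(-36, 9) = (-1.2, 1.05)
Step 2: at (-1.2, 1.05), ∇F = (-14.4, 6.3) → (-1.2, 1.05) − 0.05·(-14.4, 6.3) = (-0.48, 0.735)
Step 3: at (-0.48, 0.735), ∇F = (-5.76, 4.41) → (-0.48, 0.735) − 0.05·(-5.76, 4.41) = (-0.192, 0.5145)
Step 4: at (-0.192, 0.5145), ∇F = (-2.304, 3.087) → (-0.192, 0.5145) − 0.05·(-2.304, 3.087) = (-0.0768, 0.36015)
Step 5: at (-0.0768, 0.36015), ∇F = (-0.9216, 2.1609) → (-0.0768, 0.36015) − 0.05·(-0.9216, 2.1609) = (-0.03072, 0.252105)
F(-0.03072, 0.252105) = 0.196333103475

0.196333103475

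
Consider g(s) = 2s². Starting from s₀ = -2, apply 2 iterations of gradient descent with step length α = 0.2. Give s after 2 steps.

-0.08

g′(s) = 4s
s₁ = -2 − 0.2·(-8) = -0.4
s₂ = -0.4 − 0.2·(-1.6) = -0.08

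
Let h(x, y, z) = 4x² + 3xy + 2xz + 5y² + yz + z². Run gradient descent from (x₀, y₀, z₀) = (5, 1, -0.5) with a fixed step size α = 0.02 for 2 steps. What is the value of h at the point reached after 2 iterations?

∇h = (8x + 3y + 2z, 3x + 10y + z, 2x + y + 2z)
(x₁, y₁, z₁) = (5, 1, -0.5) − 0.02·(42, 24.5, 10) = (4.16, 0.51, -0.7)
(x₂, y₂, z₂) = (4.16, 0.51, -0.7) − 0.02·(33.41, 16.88, 7.43) = (3.4918, 0.1724, -0.8486)
h(3.4918, 0.1724, -0.8486) = 45.37277708

45.37277708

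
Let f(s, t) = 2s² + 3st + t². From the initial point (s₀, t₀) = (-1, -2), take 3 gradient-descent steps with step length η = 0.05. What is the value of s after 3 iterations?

∇f = (4s + 3t, 3s + 2t)
Step 1: at (-1, -2), ∇f = (-10, -7) → (-1, -2) − 0.05·(-10, -7) = (-0.5, -1.65)
Step 2: at (-0.5, -1.65), ∇f = (-6.95, -4.8) → (-0.5, -1.65) − 0.05·(-6.95, -4.8) = (-0.1525, -1.41)
Step 3: at (-0.1525, -1.41), ∇f = (-4.84, -3.2775) → (-0.1525, -1.41) − 0.05·(-4.84, -3.2775) = (0.0895, -1.246125)
s = 0.0895

0.0895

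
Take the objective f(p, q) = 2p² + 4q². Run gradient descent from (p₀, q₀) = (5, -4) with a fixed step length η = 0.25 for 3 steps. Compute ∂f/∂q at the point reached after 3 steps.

∇f = (4p, 8q)
Step 1: at (5, -4), ∇f = (20, -32) → (5, -4) − 0.25·(20, -32) = (0, 4)
Step 2: at (0, 4), ∇f = (0, 32) → (0, 4) − 0.25·(0, 32) = (0, -4)
Step 3: at (0, -4), ∇f = (0, -32) → (0, -4) − 0.25·(0, -32) = (0, 4)
∂f/∂q at (0, 4) = 32

32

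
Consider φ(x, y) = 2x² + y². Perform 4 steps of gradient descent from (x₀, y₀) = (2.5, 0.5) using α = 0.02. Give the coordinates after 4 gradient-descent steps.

∇φ = (4x, 2y)
Step 1: at (2.5, 0.5), ∇φ = (10, 1) → (2.5, 0.5) − 0.02·(10, 1) = (2.3, 0.48)
Step 2: at (2.3, 0.48), ∇φ = (9.2, 0.96) → (2.3, 0.48) − 0.02·(9.2, 0.96) = (2.116, 0.4608)
Step 3: at (2.116, 0.4608), ∇φ = (8.464, 0.9216) → (2.116, 0.4608) − 0.02·(8.464, 0.9216) = (1.94672, 0.442368)
Step 4: at (1.94672, 0.442368), ∇φ = (7.78688, 0.884736) → (1.94672, 0.442368) − 0.02·(7.78688, 0.884736) = (1.7909824, 0.42467328)

(1.7909824, 0.42467328)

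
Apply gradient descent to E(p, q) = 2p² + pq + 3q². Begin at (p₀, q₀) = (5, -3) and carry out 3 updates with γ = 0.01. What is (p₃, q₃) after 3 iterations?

∇E = (4p + q, p + 6q)
Step 1: at (5, -3), ∇E = (17, -13) → (5, -3) − 0.01·(17, -13) = (4.83, -2.87)
Step 2: at (4.83, -2.87), ∇E = (16.45, -12.39) → (4.83, -2.87) − 0.01·(16.45, -12.39) = (4.6655, -2.7461)
Step 3: at (4.6655, -2.7461), ∇E = (15.9159, -11.8111) → (4.6655, -2.7461) − 0.01·(15.9159, -11.8111) = (4.506341, -2.627989)

(4.506341, -2.627989)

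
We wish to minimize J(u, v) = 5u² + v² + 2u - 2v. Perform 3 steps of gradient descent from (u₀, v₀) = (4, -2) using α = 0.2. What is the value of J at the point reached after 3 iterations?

87.419904

∇J = (10u + 2, 2v - 2)
(u₁, v₁) = (4, -2) − 0.2·(42, -6) = (-4.4, -0.8)
(u₂, v₂) = (-4.4, -0.8) − 0.2·(-42, -3.6) = (4, -0.08)
(u₃, v₃) = (4, -0.08) − 0.2·(42, -2.16) = (-4.4, 0.352)
J(-4.4, 0.352) = 87.419904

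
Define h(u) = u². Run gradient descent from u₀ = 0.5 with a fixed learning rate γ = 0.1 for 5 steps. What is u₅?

h′(u) = 2u
u₁ = 0.5 − 0.1·1 = 0.4
u₂ = 0.4 − 0.1·0.8 = 0.32
u₃ = 0.32 − 0.1·0.64 = 0.256
u₄ = 0.256 − 0.1·0.512 = 0.2048
u₅ = 0.2048 − 0.1·0.4096 = 0.16384

0.16384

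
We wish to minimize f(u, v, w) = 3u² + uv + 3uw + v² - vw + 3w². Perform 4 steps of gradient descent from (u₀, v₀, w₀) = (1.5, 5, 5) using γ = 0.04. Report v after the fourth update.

4.0709952

∇f = (6u + v + 3w, u + 2v - w, 3u - v + 6w)
(u₁, v₁, w₁) = (1.5, 5, 5) − 0.04·(29, 6.5, 29.5) = (0.34, 4.74, 3.82)
(u₂, v₂, w₂) = (0.34, 4.74, 3.82) − 0.04·(18.24, 6, 19.2) = (-0.3896, 4.5, 3.052)
(u₃, v₃, w₃) = (-0.3896, 4.5, 3.052) − 0.04·(11.3184, 5.5584, 12.6432) = (-0.842336, 4.277664, 2.546272)
(u₄, v₄, w₄) = (-0.842336, 4.277664, 2.546272) − 0.04·(6.862464, 5.16672, 8.47296) = (-1.11683456, 4.0709952, 2.2073536)
v = 4.0709952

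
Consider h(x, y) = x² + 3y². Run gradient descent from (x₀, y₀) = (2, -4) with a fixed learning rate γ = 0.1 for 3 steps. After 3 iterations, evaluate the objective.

∇h = (2x, 6y)
Step 1: at (2, -4), ∇h = (4, -24) → (2, -4) − 0.1·(4, -24) = (1.6, -1.6)
Step 2: at (1.6, -1.6), ∇h = (3.2, -9.6) → (1.6, -1.6) − 0.1·(3.2, -9.6) = (1.28, -0.64)
Step 3: at (1.28, -0.64), ∇h = (2.56, -3.84) → (1.28, -0.64) − 0.1·(2.56, -3.84) = (1.024, -0.256)
h(1.024, -0.256) = 1.245184

1.245184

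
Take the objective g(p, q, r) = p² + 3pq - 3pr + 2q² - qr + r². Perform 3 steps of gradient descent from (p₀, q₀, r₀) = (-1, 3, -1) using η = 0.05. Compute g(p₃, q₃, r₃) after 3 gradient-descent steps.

∇g = (2p + 3q - 3r, 3p + 4q - r, -3p - q + 2r)
Step 1: at (-1, 3, -1), ∇g = (10, 10, -2) → (-1, 3, -1) − 0.05·(10, 10, -2) = (-1.5, 2.5, -0.9)
Step 2: at (-1.5, 2.5, -0.9), ∇g = (7.2, 6.4, 0.2) → (-1.5, 2.5, -0.9) − 0.05·(7.2, 6.4, 0.2) = (-1.86, 2.18, -0.91)
Step 3: at (-1.86, 2.18, -0.91), ∇g = (5.55, 4.05, 1.58) → (-1.86, 2.18, -0.91) − 0.05·(5.55, 4.05, 1.58) = (-2.1375, 1.9775, -0.989)
g(-2.1375, 1.9775, -0.989) = -3.698894

-3.698894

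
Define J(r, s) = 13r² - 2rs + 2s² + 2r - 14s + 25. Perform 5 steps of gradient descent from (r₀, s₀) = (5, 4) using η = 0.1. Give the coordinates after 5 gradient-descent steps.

(-52.2, 8.4)

∇J = (26r - 2s + 2, -2r + 4s - 14)
(r₁, s₁) = (5, 4) − 0.1·(124, -8) = (-7.4, 4.8)
(r₂, s₂) = (-7.4, 4.8) − 0.1·(-200, 20) = (12.6, 2.8)
(r₃, s₃) = (12.6, 2.8) − 0.1·(324, -28) = (-19.8, 5.6)
(r₄, s₄) = (-19.8, 5.6) − 0.1·(-524, 48) = (32.6, 0.8)
(r₅, s₅) = (32.6, 0.8) − 0.1·(848, -76) = (-52.2, 8.4)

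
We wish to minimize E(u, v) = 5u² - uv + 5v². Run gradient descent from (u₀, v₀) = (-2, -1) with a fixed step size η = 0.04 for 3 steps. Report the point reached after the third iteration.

∇E = (10u - v, -u + 10v)
(u₁, v₁) = (-2, -1) − 0.04·(-19, -8) = (-1.24, -0.68)
(u₂, v₂) = (-1.24, -0.68) − 0.04·(-11.72, -5.56) = (-0.7712, -0.4576)
(u₃, v₃) = (-0.7712, -0.4576) − 0.04·(-7.2544, -3.8048) = (-0.481024, -0.305408)

(-0.481024, -0.305408)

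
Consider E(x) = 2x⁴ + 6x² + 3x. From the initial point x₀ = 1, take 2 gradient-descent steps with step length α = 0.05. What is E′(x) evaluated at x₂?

0.423531674283

E′(x) = 8x³ + 12x + 3
Step 1: E′(1) = 23; x₁ = 1 − 0.05·23 = -0.15
Step 2: E′(-0.15) = 1.173; x₂ = -0.15 − 0.05·1.173 = -0.20865
E′(x) at (-0.20865) = 0.423531674283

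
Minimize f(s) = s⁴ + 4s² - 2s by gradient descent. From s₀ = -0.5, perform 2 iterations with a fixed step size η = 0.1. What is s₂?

f′(s) = 4s³ + 8s - 2
s₁ = -0.5 − 0.1·(-6.5) = 0.15
s₂ = 0.15 − 0.1·(-0.7865) = 0.22865

0.22865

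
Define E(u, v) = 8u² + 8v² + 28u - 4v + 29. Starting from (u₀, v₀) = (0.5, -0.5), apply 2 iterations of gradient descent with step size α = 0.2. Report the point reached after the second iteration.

(9.14, -3.38)

∇E = (16u + 28, 16v - 4)
Step 1: at (0.5, -0.5), ∇E = (36, -12) → (0.5, -0.5) − 0.2·(36, -12) = (-6.7, 1.9)
Step 2: at (-6.7, 1.9), ∇E = (-79.2, 26.4) → (-6.7, 1.9) − 0.2·(-79.2, 26.4) = (9.14, -3.38)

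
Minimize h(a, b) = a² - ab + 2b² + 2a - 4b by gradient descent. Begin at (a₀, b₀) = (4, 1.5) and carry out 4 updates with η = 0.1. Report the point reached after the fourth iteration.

(1.5414, 1.61055)

∇h = (2a - b + 2, -a + 4b - 4)
Step 1: at (4, 1.5), ∇h = (8.5, -2) → (4, 1.5) − 0.1·(8.5, -2) = (3.15, 1.7)
Step 2: at (3.15, 1.7), ∇h = (6.6, -0.35) → (3.15, 1.7) − 0.1·(6.6, -0.35) = (2.49, 1.735)
Step 3: at (2.49, 1.735), ∇h = (5.245, 0.45) → (2.49, 1.735) − 0.1·(5.245, 0.45) = (1.9655, 1.69)
Step 4: at (1.9655, 1.69), ∇h = (4.241, 0.7945) → (1.9655, 1.69) − 0.1·(4.241, 0.7945) = (1.5414, 1.61055)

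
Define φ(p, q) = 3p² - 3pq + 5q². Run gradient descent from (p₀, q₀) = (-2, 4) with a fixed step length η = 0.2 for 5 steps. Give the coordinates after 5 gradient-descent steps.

(8.48896, -15.86176)

∇φ = (6p - 3q, -3p + 10q)
Step 1: at (-2, 4), ∇φ = (-24, 46) → (-2, 4) − 0.2·(-24, 46) = (2.8, -5.2)
Step 2: at (2.8, -5.2), ∇φ = (32.4, -60.4) → (2.8, -5.2) − 0.2·(32.4, -60.4) = (-3.68, 6.88)
Step 3: at (-3.68, 6.88), ∇φ = (-42.72, 79.84) → (-3.68, 6.88) − 0.2·(-42.72, 79.84) = (4.864, -9.088)
Step 4: at (4.864, -9.088), ∇φ = (56.448, -105.472) → (4.864, -9.088) − 0.2·(56.448, -105.472) = (-6.4256, 12.0064)
Step 5: at (-6.4256, 12.0064), ∇φ = (-74.5728, 139.3408) → (-6.4256, 12.0064) − 0.2·(-74.5728, 139.3408) = (8.48896, -15.86176)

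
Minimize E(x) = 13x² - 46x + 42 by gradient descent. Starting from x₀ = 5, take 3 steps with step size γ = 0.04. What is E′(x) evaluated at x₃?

-0.005376

E′(x) = 26x - 46
Step 1: E′(5) = 84; x₁ = 5 − 0.04·84 = 1.64
Step 2: E′(1.64) = -3.36; x₂ = 1.64 − 0.04·(-3.36) = 1.7744
Step 3: E′(1.7744) = 0.1344; x₃ = 1.7744 − 0.04·0.1344 = 1.769024
E′(x) at (1.769024) = -0.005376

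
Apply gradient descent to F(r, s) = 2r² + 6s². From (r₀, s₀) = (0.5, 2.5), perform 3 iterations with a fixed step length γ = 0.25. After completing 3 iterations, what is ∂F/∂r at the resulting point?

∇F = (4r, 12s)
Step 1: at (0.5, 2.5), ∇F = (2, 30) → (0.5, 2.5) − 0.25·(2, 30) = (0, -5)
Step 2: at (0, -5), ∇F = (0, -60) → (0, -5) − 0.25·(0, -60) = (0, 10)
Step 3: at (0, 10), ∇F = (0, 120) → (0, 10) − 0.25·(0, 120) = (0, -20)
∂F/∂r at (0, -20) = 0

0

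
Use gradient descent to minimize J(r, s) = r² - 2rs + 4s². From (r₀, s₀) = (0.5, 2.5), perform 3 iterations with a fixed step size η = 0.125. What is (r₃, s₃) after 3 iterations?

(0.6484375, 0.1953125)

∇J = (2r - 2s, -2r + 8s)
Step 1: at (0.5, 2.5), ∇J = (-4, 19) → (0.5, 2.5) − 0.125·(-4, 19) = (1, 0.125)
Step 2: at (1, 0.125), ∇J = (1.75, -1) → (1, 0.125) − 0.125·(1.75, -1) = (0.78125, 0.25)
Step 3: at (0.78125, 0.25), ∇J = (1.0625, 0.4375) → (0.78125, 0.25) − 0.125·(1.0625, 0.4375) = (0.6484375, 0.1953125)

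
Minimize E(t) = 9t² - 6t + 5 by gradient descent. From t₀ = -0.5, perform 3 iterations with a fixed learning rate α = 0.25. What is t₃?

E′(t) = 18t - 6
t₁ = -0.5 − 0.25·(-15) = 3.25
t₂ = 3.25 − 0.25·52.5 = -9.875
t₃ = -9.875 − 0.25·(-183.75) = 36.0625

36.0625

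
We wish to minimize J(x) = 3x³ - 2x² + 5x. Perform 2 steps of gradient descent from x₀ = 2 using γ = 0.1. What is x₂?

J′(x) = 9x² - 4x + 5
Step 1: J′(2) = 33; x₁ = 2 − 0.1·33 = -1.3
Step 2: J′(-1.3) = 25.41; x₂ = -1.3 − 0.1·25.41 = -3.841

-3.841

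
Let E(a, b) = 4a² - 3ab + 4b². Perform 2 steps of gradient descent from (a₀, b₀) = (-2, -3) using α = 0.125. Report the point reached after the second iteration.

∇E = (8a - 3b, -3a + 8b)
Step 1: at (-2, -3), ∇E = (-7, -18) → (-2, -3) − 0.125·(-7, -18) = (-1.125, -0.75)
Step 2: at (-1.125, -0.75), ∇E = (-6.75, -2.625) → (-1.125, -0.75) − 0.125·(-6.75, -2.625) = (-0.28125, -0.421875)

(-0.28125, -0.421875)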